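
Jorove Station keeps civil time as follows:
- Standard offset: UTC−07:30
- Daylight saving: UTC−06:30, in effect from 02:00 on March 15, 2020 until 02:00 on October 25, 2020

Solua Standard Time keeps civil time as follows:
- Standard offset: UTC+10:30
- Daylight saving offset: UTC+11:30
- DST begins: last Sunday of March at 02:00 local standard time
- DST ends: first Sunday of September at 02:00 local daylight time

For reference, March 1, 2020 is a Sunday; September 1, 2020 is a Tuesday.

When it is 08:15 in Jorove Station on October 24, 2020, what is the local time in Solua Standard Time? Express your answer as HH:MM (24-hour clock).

October 24, 2020 falls between 15 March and 25 October, so daylight saving is in effect and Jorove Station is at UTC−06:30.
08:15 Jorove Station + 6h30m = 14:45 UTC.
1 March 2020 is a Sunday, so Sundays fall on 1, 8, 15, 22, 29; the last is March 29.
1 September 2020 is a Tuesday, so the first Sunday is September 6.
At the standard offset (UTC+10:30), 14:45 UTC + 10h30m = 01:15 Solua Standard Time standard time (rolling into the next day, 25 October 2020).
The standard-time date in Solua Standard Time, October 25, 2020, is outside the daylight-saving period (29 March – 6 September), so Solua Standard Time is on standard time, UTC+10:30.
14:45 UTC + 10h30m = 01:15 Solua Standard Time (rolling into the next day, 25 October 2020).

01:15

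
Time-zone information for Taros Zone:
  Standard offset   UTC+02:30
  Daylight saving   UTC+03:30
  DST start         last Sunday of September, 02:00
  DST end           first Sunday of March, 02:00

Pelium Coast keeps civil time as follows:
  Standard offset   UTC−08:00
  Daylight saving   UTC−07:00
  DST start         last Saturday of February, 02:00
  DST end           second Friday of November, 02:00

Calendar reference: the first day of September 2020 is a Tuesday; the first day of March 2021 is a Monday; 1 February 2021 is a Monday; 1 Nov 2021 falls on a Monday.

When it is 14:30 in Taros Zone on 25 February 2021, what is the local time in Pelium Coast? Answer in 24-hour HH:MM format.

03:00

1 September 2020 is a Tuesday, so Sundays fall on 6, 13, 20, 27; the last is September 27.
1 March 2021 is a Monday, so the first Sunday is March 7.
Daylight saving runs 27 September 2020 – 7 March 2021; 25 February 2021 is inside that window, so Taros Zone is at UTC+03:30.
14:30 Taros Zone − 3h30m = 11:00 UTC.
1 February 2021 is a Monday, so Saturdays fall on 6, 13, 20, 27; the last is February 27.
1 November 2021 is a Monday, so the first Friday is November 5 and the second is November 12.
At the standard offset (UTC−08:00), 11:00 UTC − 8h = 03:00 Pelium Coast standard time.
The standard-time date in Pelium Coast, 25 February 2021, does not fall between 27 February and 12 November, so daylight saving is not in effect and Pelium Coast is at UTC−08:00.
11:00 UTC − 8h = 03:00 Pelium Coast.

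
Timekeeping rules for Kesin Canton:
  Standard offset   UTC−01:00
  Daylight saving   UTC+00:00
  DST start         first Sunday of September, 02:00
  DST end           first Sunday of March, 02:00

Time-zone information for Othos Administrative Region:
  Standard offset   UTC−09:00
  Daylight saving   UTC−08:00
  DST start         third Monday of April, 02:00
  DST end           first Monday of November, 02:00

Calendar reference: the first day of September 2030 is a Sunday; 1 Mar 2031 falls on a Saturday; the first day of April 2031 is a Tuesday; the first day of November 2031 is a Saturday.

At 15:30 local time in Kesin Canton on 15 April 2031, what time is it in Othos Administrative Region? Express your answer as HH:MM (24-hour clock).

1 September 2030 is a Sunday, so the first Sunday is September 1.
1 March 2031 is a Saturday, so the first Sunday is March 2.
15 April 2031 is outside the daylight-saving period (1 September 2030 – 2 March 2031), so Kesin Canton is on standard time, UTC−01:00.
15:30 Kesin Canton + 1h = 16:30 UTC.
1 April 2031 is a Tuesday, so the first Monday is April 7 and the third is April 21.
1 November 2031 is a Saturday, so the first Monday is November 3.
At the standard offset (UTC−09:00), 16:30 UTC − 9h = 07:30 Othos Administrative Region standard time.
Daylight saving runs 21 April – 3 November; the standard-time date in Othos Administrative Region, 15 April 2031, is outside that window, so Othos Administrative Region is on standard time at UTC−09:00.
16:30 UTC − 9h = 07:30 Othos Administrative Region.

07:30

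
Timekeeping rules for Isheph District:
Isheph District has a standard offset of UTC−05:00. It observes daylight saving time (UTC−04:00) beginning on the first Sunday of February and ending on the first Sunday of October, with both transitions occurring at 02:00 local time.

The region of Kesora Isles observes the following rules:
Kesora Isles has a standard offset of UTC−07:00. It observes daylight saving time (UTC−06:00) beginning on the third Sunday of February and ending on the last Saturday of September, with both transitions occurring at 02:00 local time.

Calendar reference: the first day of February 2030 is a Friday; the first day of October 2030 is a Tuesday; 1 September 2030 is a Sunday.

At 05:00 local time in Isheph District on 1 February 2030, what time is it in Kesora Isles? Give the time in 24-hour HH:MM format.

03:00

1 February 2030 is a Friday, so the first Sunday is February 3.
1 October 2030 is a Tuesday, so the first Sunday is October 6.
1 February 2030 does not fall between 3 February and 6 October, so daylight saving is not in effect and Isheph District is at UTC−05:00.
05:00 Isheph District + 5h = 10:00 UTC.
1 February 2030 is a Friday, so the first Sunday is February 3 and the third is February 17.
1 September 2030 is a Sunday, so Saturdays fall on 7, 14, 21, 28; the last is September 28.
At the standard offset (UTC−07:00), 10:00 UTC − 7h = 03:00 Kesora Isles standard time.
The standard-time date in Kesora Isles, 1 February 2030, does not fall between 17 February and 28 September, so daylight saving is not in effect and Kesora Isles is at UTC−07:00.
10:00 UTC − 7h = 03:00 Kesora Isles.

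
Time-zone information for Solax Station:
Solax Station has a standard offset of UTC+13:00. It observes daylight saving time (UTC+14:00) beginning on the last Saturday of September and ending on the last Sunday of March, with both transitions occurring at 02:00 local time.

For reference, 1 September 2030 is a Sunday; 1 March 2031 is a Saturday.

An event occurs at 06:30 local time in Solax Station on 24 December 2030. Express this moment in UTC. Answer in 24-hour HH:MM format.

1 September 2030 is a Sunday, so Saturdays fall on 7, 14, 21, 28; the last is September 28.
1 March 2031 is a Saturday, so Sundays fall on 2, 9, 16, 23, 30; the last is March 30.
24 December 2030 falls between 28 September 2030 and 30 March 2031, so daylight saving is in effect and Solax Station is at UTC+14:00.
06:30 local − 14h = 16:30 UTC (rolling into the previous day, 23 December 2030).

16:30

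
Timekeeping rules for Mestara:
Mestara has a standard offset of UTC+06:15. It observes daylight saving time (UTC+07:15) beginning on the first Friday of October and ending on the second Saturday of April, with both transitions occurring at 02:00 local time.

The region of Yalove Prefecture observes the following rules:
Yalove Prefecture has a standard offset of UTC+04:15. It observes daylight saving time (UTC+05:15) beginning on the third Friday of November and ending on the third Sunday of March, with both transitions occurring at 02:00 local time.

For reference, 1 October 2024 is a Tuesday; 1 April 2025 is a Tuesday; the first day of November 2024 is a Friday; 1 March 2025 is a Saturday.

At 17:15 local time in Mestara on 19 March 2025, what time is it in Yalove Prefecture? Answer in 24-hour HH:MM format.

14:15

1 October 2024 is a Tuesday, so the first Friday is October 4.
1 April 2025 is a Tuesday, so the first Saturday is April 5 and the second is April 12.
19 March 2025 lies within the daylight-saving period (4 October 2024 – 12 April 2025), so Mestara is on daylight time, UTC+07:15.
17:15 Mestara − 7h15m = 10:00 UTC.
1 November 2024 is a Friday, so the first Friday is November 1 and the third is November 15.
1 March 2025 is a Saturday, so the first Sunday is March 2 and the third is March 16.
At the standard offset (UTC+04:15), 10:00 UTC + 4h15m = 14:15 Yalove Prefecture standard time.
The standard-time date in Yalove Prefecture, 19 March 2025, is outside the daylight-saving period (15 November 2024 – 16 March 2025), so Yalove Prefecture is on standard time, UTC+04:15.
10:00 UTC + 4h15m = 14:15 Yalove Prefecture.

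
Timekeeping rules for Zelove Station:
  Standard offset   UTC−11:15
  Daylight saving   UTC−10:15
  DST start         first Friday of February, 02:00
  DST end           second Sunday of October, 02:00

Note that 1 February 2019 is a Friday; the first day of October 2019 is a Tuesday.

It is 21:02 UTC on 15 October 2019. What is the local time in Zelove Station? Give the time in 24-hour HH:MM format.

09:47

1 February 2019 is a Friday, so the first Friday is February 1.
1 October 2019 is a Tuesday, so the first Sunday is October 6 and the second is October 13.
At the standard offset (UTC−11:15), 21:02 UTC − 11h15m = 09:47 Zelove Station standard time.
The standard-time date in Zelove Station, 15 October 2019, is outside the daylight-saving period (1 February – 13 October), so Zelove Station is on standard time, UTC−11:15.
21:02 UTC − 11h15m = 09:47 local.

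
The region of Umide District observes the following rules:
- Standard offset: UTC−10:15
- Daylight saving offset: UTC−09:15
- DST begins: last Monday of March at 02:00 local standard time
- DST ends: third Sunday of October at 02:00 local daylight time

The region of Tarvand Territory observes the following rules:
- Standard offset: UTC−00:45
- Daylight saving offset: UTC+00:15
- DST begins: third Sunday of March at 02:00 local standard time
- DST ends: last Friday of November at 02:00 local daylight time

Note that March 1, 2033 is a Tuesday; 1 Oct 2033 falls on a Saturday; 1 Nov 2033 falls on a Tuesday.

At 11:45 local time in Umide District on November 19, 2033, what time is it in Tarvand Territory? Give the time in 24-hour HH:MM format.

22:15

1 March 2033 is a Tuesday, so Mondays fall on 7, 14, 21, 28; the last is March 28.
1 October 2033 is a Saturday, so the first Sunday is October 2 and the third is October 16.
Daylight saving runs 28 March – 16 October; November 19, 2033 is outside that window, so Umide District is on standard time at UTC−10:15.
11:45 Umide District + 10h15m = 22:00 UTC.
1 March 2033 is a Tuesday, so the first Sunday is March 6 and the third is March 20.
1 November 2033 is a Tuesday, so Fridays fall on 4, 11, 18, 25; the last is November 25.
At the standard offset (UTC−00:45), 22:00 UTC − 0h45m = 21:15 Tarvand Territory standard time.
The standard-time date in Tarvand Territory, November 19, 2033, falls between 20 March and 25 November, so daylight saving is in effect and Tarvand Territory is at UTC+00:15.
22:00 UTC + 0h15m = 22:15 Tarvand Territory.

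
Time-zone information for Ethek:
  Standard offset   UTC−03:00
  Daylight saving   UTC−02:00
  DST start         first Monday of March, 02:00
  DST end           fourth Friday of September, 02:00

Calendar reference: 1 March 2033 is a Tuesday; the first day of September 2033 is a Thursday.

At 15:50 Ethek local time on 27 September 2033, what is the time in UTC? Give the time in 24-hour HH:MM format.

1 March 2033 is a Tuesday, so the first Monday is March 7.
1 September 2033 is a Thursday, so the first Friday is September 2 and the fourth is September 23.
Daylight saving runs 7 March – 23 September; 27 September 2033 is outside that window, so Ethek is on standard time at UTC−03:00.
15:50 local + 3h = 18:50 UTC.

18:50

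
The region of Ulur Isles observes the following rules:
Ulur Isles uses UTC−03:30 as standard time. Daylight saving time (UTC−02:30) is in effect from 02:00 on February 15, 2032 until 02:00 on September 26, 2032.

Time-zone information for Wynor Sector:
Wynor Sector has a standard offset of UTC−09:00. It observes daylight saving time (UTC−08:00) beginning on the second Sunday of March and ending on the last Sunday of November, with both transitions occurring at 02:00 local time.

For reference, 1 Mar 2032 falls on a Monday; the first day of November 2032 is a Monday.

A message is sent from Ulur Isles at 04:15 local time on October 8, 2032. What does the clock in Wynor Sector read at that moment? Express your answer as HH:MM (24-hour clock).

October 8, 2032 does not fall between 15 February and 26 September, so daylight saving is not in effect and Ulur Isles is at UTC−03:30.
04:15 Ulur Isles + 3h30m = 07:45 UTC.
1 March 2032 is a Monday, so the first Sunday is March 7 and the second is March 14.
1 November 2032 is a Monday, so Sundays fall on 7, 14, 21, 28; the last is November 28.
At the standard offset (UTC−09:00), 07:45 UTC − 9h = 22:45 Wynor Sector standard time (rolling into the previous day, 7 October 2032).
The standard-time date in Wynor Sector, October 7, 2032, lies within the daylight-saving period (14 March – 28 November), so Wynor Sector is on daylight time, UTC−08:00.
07:45 UTC − 8h = 23:45 Wynor Sector (rolling into the previous day, 7 October 2032).

23:45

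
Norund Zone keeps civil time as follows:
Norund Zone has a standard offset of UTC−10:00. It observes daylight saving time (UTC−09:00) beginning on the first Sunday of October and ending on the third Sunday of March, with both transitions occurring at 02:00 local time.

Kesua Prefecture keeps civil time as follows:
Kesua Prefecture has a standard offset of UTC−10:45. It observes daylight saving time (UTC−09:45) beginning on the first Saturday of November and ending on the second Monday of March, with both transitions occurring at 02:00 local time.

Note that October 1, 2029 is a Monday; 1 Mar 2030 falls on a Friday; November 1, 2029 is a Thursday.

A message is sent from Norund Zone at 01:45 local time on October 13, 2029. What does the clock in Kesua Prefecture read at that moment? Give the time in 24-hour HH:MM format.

00:00

1 October 2029 is a Monday, so the first Sunday is October 7.
1 March 2030 is a Friday, so the first Sunday is March 3 and the third is March 17.
Daylight saving runs 7 October 2029 – 17 March 2030; October 13, 2029 is inside that window, so Norund Zone is at UTC−09:00.
01:45 Norund Zone + 9h = 10:45 UTC.
1 November 2029 is a Thursday, so the first Saturday is November 3.
1 March 2030 is a Friday, so the first Monday is March 4 and the second is March 11.
At the standard offset (UTC−10:45), 10:45 UTC − 10h45m = 00:00 Kesua Prefecture standard time.
The standard-time date in Kesua Prefecture, October 13, 2029, does not fall between 3 November 2029 and 11 March 2030, so daylight saving is not in effect and Kesua Prefecture is at UTC−10:45.
10:45 UTC − 10h45m = 00:00 Kesua Prefecture.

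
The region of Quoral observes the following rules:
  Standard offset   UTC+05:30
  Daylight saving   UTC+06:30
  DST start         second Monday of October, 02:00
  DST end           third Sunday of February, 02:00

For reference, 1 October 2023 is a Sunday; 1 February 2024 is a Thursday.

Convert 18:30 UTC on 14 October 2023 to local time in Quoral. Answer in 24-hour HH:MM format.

01:00

1 October 2023 is a Sunday, so the first Monday is October 2 and the second is October 9.
1 February 2024 is a Thursday, so the first Sunday is February 4 and the third is February 18.
At the standard offset (UTC+05:30), 18:30 UTC + 5h30m = 00:00 Quoral standard time (rolling into the next day, 15 October 2023).
The standard-time date in Quoral, 15 October 2023, falls between 9 October 2023 and 18 February 2024, so daylight saving is in effect and Quoral is at UTC+06:30.
18:30 UTC + 6h30m = 01:00 local (rolling into the next day, 15 October 2023).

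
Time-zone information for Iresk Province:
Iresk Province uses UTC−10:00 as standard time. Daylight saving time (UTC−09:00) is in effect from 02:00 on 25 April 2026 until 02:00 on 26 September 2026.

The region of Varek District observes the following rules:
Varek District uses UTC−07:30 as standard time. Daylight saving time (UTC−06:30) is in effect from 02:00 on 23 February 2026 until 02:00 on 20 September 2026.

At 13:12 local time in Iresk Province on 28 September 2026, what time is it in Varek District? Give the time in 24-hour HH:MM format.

28 September 2026 is outside the daylight-saving period (25 April – 26 September), so Iresk Province is on standard time, UTC−10:00.
13:12 Iresk Province + 10h = 23:12 UTC.
At the standard offset (UTC−07:30), 23:12 UTC − 7h30m = 15:42 Varek District standard time.
Daylight saving runs 23 February – 20 September; the standard-time date in Varek District, 28 September 2026, is outside that window, so Varek District is on standard time at UTC−07:30.
23:12 UTC − 7h30m = 15:42 Varek District.

15:42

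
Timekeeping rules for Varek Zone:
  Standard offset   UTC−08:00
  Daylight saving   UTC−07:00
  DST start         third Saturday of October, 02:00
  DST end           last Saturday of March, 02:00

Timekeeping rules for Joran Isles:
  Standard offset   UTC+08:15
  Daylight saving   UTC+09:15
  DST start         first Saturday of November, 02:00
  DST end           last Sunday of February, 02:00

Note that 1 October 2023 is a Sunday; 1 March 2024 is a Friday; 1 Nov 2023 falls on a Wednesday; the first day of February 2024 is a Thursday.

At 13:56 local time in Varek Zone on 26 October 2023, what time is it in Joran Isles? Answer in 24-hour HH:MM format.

05:11

1 October 2023 is a Sunday, so the first Saturday is October 7 and the third is October 21.
1 March 2024 is a Friday, so Saturdays fall on 2, 9, 16, 23, 30; the last is March 30.
26 October 2023 falls between 21 October 2023 and 30 March 2024, so daylight saving is in effect and Varek Zone is at UTC−07:00.
13:56 Varek Zone + 7h = 20:56 UTC.
1 November 2023 is a Wednesday, so the first Saturday is November 4.
1 February 2024 is a Thursday, so Sundays fall on 4, 11, 18, 25; the last is February 25.
At the standard offset (UTC+08:15), 20:56 UTC + 8h15m = 05:11 Joran Isles standard time (rolling into the next day, 27 October 2023).
Daylight saving runs 4 November 2023 – 25 February 2024; the standard-time date in Joran Isles, 27 October 2023, is outside that window, so Joran Isles is on standard time at UTC+08:15.
20:56 UTC + 8h15m = 05:11 Joran Isles (rolling into the next day, 27 October 2023).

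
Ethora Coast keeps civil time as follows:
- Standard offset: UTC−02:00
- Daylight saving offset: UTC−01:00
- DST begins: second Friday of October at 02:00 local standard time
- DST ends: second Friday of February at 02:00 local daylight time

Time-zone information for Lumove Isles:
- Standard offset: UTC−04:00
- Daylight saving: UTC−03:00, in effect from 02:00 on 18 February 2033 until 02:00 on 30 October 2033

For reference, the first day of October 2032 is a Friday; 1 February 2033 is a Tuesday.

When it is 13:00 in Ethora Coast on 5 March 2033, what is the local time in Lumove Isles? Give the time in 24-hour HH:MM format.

12:00

1 October 2032 is a Friday, so the first Friday is October 1 and the second is October 8.
1 February 2033 is a Tuesday, so the first Friday is February 4 and the second is February 11.
5 March 2033 does not fall between 8 October 2032 and 11 February 2033, so daylight saving is not in effect and Ethora Coast is at UTC−02:00.
13:00 Ethora Coast + 2h = 15:00 UTC.
At the standard offset (UTC−04:00), 15:00 UTC − 4h = 11:00 Lumove Isles standard time.
The standard-time date in Lumove Isles, 5 March 2033, lies within the daylight-saving period (18 February – 30 October), so Lumove Isles is on daylight time, UTC−03:00.
15:00 UTC − 3h = 12:00 Lumove Isles.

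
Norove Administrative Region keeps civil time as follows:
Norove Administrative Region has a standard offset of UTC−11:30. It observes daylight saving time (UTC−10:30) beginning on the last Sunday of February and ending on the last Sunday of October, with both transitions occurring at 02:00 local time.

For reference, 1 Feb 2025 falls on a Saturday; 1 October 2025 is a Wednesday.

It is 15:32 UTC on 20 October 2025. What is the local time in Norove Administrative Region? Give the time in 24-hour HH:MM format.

1 February 2025 is a Saturday, so Sundays fall on 2, 9, 16, 23; the last is February 23.
1 October 2025 is a Wednesday, so Sundays fall on 5, 12, 19, 26; the last is October 26.
At the standard offset (UTC−11:30), 15:32 UTC − 11h30m = 04:02 Norove Administrative Region standard time.
The standard-time date in Norove Administrative Region, 20 October 2025, lies within the daylight-saving period (23 February – 26 October), so Norove Administrative Region is on daylight time, UTC−10:30.
15:32 UTC − 10h30m = 05:02 local.

05:02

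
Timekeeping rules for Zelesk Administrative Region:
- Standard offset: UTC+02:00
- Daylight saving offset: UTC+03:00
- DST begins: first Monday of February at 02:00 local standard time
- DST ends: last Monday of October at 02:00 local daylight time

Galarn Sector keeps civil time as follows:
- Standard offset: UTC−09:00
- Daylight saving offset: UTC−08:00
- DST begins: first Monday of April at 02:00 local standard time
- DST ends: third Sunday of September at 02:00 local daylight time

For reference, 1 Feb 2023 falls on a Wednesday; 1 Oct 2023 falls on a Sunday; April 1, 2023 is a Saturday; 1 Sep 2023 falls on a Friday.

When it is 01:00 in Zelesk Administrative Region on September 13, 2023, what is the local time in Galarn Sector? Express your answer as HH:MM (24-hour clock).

1 February 2023 is a Wednesday, so the first Monday is February 6.
1 October 2023 is a Sunday, so Mondays fall on 2, 9, 16, 23, 30; the last is October 30.
September 13, 2023 falls between 6 February and 30 October, so daylight saving is in effect and Zelesk Administrative Region is at UTC+03:00.
01:00 Zelesk Administrative Region − 3h = 22:00 UTC (rolling into the previous day, 12 September 2023).
1 April 2023 is a Saturday, so the first Monday is April 3.
1 September 2023 is a Friday, so the first Sunday is September 3 and the third is September 17.
At the standard offset (UTC−09:00), 22:00 UTC − 9h = 13:00 Galarn Sector standard time.
The standard-time date in Galarn Sector, September 12, 2023, lies within the daylight-saving period (3 April – 17 September), so Galarn Sector is on daylight time, UTC−08:00.
22:00 UTC − 8h = 14:00 Galarn Sector.

14:00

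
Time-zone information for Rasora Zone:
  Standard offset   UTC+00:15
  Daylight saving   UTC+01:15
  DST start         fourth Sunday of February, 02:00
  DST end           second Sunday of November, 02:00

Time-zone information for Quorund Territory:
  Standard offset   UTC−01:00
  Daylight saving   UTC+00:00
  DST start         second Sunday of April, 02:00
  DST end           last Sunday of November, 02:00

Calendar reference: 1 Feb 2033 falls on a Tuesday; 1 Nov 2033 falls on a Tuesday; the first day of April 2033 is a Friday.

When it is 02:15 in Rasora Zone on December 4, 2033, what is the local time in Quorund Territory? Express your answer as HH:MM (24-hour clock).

01:00

1 February 2033 is a Tuesday, so the first Sunday is February 6 and the fourth is February 27.
1 November 2033 is a Tuesday, so the first Sunday is November 6 and the second is November 13.
December 4, 2033 does not fall between 27 February and 13 November, so daylight saving is not in effect and Rasora Zone is at UTC+00:15.
02:15 Rasora Zone − 0h15m = 02:00 UTC.
1 April 2033 is a Friday, so the first Sunday is April 3 and the second is April 10.
1 November 2033 is a Tuesday, so Sundays fall on 6, 13, 20, 27; the last is November 27.
At the standard offset (UTC−01:00), 02:00 UTC − 1h = 01:00 Quorund Territory standard time.
Daylight saving runs 10 April – 27 November; the standard-time date in Quorund Territory, December 4, 2033, is outside that window, so Quorund Territory is on standard time at UTC−01:00.
02:00 UTC − 1h = 01:00 Quorund Territory.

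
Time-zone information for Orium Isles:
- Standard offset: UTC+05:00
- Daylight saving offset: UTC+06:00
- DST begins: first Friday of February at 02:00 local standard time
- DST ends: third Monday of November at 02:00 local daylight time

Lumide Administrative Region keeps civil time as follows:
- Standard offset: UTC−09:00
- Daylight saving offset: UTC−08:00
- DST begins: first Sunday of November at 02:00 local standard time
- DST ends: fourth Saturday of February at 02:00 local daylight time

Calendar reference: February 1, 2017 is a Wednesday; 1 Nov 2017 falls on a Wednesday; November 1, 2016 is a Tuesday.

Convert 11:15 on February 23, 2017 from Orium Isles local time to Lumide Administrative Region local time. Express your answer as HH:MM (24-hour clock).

1 February 2017 is a Wednesday, so the first Friday is February 3.
1 November 2017 is a Wednesday, so the first Monday is November 6 and the third is November 20.
February 23, 2017 falls between 3 February and 20 November, so daylight saving is in effect and Orium Isles is at UTC+06:00.
11:15 Orium Isles − 6h = 05:15 UTC.
1 November 2016 is a Tuesday, so the first Sunday is November 6.
1 February 2017 is a Wednesday, so the first Saturday is February 4 and the fourth is February 25.
At the standard offset (UTC−09:00), 05:15 UTC − 9h = 20:15 Lumide Administrative Region standard time (rolling into the previous day, 22 February 2017).
The standard-time date in Lumide Administrative Region, February 22, 2017, lies within the daylight-saving period (6 November 2016 – 25 February 2017), so Lumide Administrative Region is on daylight time, UTC−08:00.
05:15 UTC − 8h = 21:15 Lumide Administrative Region (rolling into the previous day, 22 February 2017).

21:15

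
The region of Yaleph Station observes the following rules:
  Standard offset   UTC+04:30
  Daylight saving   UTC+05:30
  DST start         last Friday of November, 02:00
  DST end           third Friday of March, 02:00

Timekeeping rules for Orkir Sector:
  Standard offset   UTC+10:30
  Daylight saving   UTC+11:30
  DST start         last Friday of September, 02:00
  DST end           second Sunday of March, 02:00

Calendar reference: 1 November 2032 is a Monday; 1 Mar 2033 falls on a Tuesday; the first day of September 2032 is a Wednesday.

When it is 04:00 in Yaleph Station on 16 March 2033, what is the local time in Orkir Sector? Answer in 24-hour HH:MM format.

09:00

1 November 2032 is a Monday, so Fridays fall on 5, 12, 19, 26; the last is November 26.
1 March 2033 is a Tuesday, so the first Friday is March 4 and the third is March 18.
Daylight saving runs 26 November 2032 – 18 March 2033; 16 March 2033 is inside that window, so Yaleph Station is at UTC+05:30.
04:00 Yaleph Station − 5h30m = 22:30 UTC (rolling into the previous day, 15 March 2033).
1 September 2032 is a Wednesday, so Fridays fall on 3, 10, 17, 24; the last is September 24.
1 March 2033 is a Tuesday, so the first Sunday is March 6 and the second is March 13.
At the standard offset (UTC+10:30), 22:30 UTC + 10h30m = 09:00 Orkir Sector standard time (rolling into the next day, 16 March 2033).
The standard-time date in Orkir Sector, 16 March 2033, is outside the daylight-saving period (24 September 2032 – 13 March 2033), so Orkir Sector is on standard time, UTC+10:30.
22:30 UTC + 10h30m = 09:00 Orkir Sector (rolling into the next day, 16 March 2033).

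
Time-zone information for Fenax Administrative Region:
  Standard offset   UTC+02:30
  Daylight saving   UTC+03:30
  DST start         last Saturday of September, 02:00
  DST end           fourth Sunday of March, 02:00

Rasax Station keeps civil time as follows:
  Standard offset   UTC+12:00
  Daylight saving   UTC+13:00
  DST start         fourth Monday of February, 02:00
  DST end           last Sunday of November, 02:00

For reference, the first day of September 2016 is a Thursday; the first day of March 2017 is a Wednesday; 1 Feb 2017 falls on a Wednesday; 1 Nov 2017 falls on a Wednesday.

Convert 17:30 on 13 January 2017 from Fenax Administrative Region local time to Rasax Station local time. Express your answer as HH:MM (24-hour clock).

1 September 2016 is a Thursday, so Saturdays fall on 3, 10, 17, 24; the last is September 24.
1 March 2017 is a Wednesday, so the first Sunday is March 5 and the fourth is March 26.
13 January 2017 falls between 24 September 2016 and 26 March 2017, so daylight saving is in effect and Fenax Administrative Region is at UTC+03:30.
17:30 Fenax Administrative Region − 3h30m = 14:00 UTC.
1 February 2017 is a Wednesday, so the first Monday is February 6 and the fourth is February 27.
1 November 2017 is a Wednesday, so Sundays fall on 5, 12, 19, 26; the last is November 26.
At the standard offset (UTC+12:00), 14:00 UTC + 12h = 02:00 Rasax Station standard time (rolling into the next day, 14 January 2017).
The standard-time date in Rasax Station, 14 January 2017, does not fall between 27 February and 26 November, so daylight saving is not in effect and Rasax Station is at UTC+12:00.
14:00 UTC + 12h = 02:00 Rasax Station (rolling into the next day, 14 January 2017).

02:00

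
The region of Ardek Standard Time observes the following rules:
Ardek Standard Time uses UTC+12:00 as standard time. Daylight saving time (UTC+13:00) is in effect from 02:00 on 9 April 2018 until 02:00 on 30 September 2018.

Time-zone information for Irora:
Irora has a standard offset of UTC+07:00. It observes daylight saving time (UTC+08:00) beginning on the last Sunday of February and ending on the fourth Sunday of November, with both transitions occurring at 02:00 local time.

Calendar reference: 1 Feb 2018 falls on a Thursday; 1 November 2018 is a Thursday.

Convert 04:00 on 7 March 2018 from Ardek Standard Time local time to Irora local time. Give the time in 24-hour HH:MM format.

Daylight saving runs 9 April – 30 September; 7 March 2018 is outside that window, so Ardek Standard Time is on standard time at UTC+12:00.
04:00 Ardek Standard Time − 12h = 16:00 UTC (rolling into the previous day, 6 March 2018).
1 February 2018 is a Thursday, so Sundays fall on 4, 11, 18, 25; the last is February 25.
1 November 2018 is a Thursday, so the first Sunday is November 4 and the fourth is November 25.
At the standard offset (UTC+07:00), 16:00 UTC + 7h = 23:00 Irora standard time.
Daylight saving runs 25 February – 25 November; the standard-time date in Irora, 6 March 2018, is inside that window, so Irora is at UTC+08:00.
16:00 UTC + 8h = 00:00 Irora (rolling into the next day, 7 March 2018).

00:00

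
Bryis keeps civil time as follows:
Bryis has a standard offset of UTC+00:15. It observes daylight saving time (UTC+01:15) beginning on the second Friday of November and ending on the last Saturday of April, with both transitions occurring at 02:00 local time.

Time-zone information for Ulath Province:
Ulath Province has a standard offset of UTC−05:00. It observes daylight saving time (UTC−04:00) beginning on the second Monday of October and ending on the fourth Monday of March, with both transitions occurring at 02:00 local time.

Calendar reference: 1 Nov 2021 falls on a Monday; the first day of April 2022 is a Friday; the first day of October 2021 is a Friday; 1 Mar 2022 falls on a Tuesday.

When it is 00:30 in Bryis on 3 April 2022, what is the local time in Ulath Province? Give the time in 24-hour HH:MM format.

18:15

1 November 2021 is a Monday, so the first Friday is November 5 and the second is November 12.
1 April 2022 is a Friday, so Saturdays fall on 2, 9, 16, 23, 30; the last is April 30.
Daylight saving runs 12 November 2021 – 30 April 2022; 3 April 2022 is inside that window, so Bryis is at UTC+01:15.
00:30 Bryis − 1h15m = 23:15 UTC (rolling into the previous day, 2 April 2022).
1 October 2021 is a Friday, so the first Monday is October 4 and the second is October 11.
1 March 2022 is a Tuesday, so the first Monday is March 7 and the fourth is March 28.
At the standard offset (UTC−05:00), 23:15 UTC − 5h = 18:15 Ulath Province standard time.
The standard-time date in Ulath Province, 2 April 2022, does not fall between 11 October 2021 and 28 March 2022, so daylight saving is not in effect and Ulath Province is at UTC−05:00.
23:15 UTC − 5h = 18:15 Ulath Province.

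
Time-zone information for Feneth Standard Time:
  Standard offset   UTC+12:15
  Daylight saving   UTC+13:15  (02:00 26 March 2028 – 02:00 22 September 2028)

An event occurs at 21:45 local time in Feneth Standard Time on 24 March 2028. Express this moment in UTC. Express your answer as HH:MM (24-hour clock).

09:30

24 March 2028 is outside the daylight-saving period (26 March – 22 September), so Feneth Standard Time is on standard time, UTC+12:15.
21:45 local − 12h15m = 09:30 UTC.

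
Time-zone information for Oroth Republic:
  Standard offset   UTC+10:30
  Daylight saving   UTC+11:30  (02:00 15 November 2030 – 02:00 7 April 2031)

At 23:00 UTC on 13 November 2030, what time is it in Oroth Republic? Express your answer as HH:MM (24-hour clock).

At the standard offset (UTC+10:30), 23:00 UTC + 10h30m = 09:30 Oroth Republic standard time (rolling into the next day, 14 November 2030).
The standard-time date in Oroth Republic, 14 November 2030, does not fall between 15 November 2030 and 7 April 2031, so daylight saving is not in effect and Oroth Republic is at UTC+10:30.
23:00 UTC + 10h30m = 09:30 local (rolling into the next day, 14 November 2030).

09:30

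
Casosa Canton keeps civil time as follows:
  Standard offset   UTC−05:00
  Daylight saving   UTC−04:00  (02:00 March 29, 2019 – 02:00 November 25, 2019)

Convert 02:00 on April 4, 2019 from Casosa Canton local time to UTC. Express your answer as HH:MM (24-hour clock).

April 4, 2019 lies within the daylight-saving period (29 March – 25 November), so Casosa Canton is on daylight time, UTC−04:00.
02:00 local + 4h = 06:00 UTC.

06:00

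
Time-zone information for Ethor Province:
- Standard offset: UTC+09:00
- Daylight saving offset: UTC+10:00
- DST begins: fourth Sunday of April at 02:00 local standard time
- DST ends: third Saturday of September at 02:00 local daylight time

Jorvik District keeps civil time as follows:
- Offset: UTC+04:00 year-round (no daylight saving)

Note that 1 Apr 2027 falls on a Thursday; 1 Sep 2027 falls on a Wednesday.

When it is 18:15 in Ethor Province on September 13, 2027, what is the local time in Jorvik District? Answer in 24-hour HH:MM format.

1 April 2027 is a Thursday, so the first Sunday is April 4 and the fourth is April 25.
1 September 2027 is a Wednesday, so the first Saturday is September 4 and the third is September 18.
September 13, 2027 lies within the daylight-saving period (25 April – 18 September), so Ethor Province is on daylight time, UTC+10:00.
18:15 Ethor Province − 10h = 08:15 UTC.
Jorvik District has no daylight saving, so its offset is UTC+04:00 year-round.
08:15 UTC + 4h = 12:15 Jorvik District.

12:15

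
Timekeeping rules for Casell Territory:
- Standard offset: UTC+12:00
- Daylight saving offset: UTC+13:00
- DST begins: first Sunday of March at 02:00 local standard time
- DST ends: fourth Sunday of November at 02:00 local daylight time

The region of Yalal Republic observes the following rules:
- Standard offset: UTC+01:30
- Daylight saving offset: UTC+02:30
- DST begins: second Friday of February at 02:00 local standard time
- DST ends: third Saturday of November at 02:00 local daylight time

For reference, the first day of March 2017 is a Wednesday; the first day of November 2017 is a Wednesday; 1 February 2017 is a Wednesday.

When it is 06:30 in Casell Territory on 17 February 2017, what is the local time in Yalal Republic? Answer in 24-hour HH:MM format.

21:00

1 March 2017 is a Wednesday, so the first Sunday is March 5.
1 November 2017 is a Wednesday, so the first Sunday is November 5 and the fourth is November 26.
17 February 2017 is outside the daylight-saving period (5 March – 26 November), so Casell Territory is on standard time, UTC+12:00.
06:30 Casell Territory − 12h = 18:30 UTC (rolling into the previous day, 16 February 2017).
1 February 2017 is a Wednesday, so the first Friday is February 3 and the second is February 10.
1 November 2017 is a Wednesday, so the first Saturday is November 4 and the third is November 18.
At the standard offset (UTC+01:30), 18:30 UTC + 1h30m = 20:00 Yalal Republic standard time.
The standard-time date in Yalal Republic, 16 February 2017, lies within the daylight-saving period (10 February – 18 November), so Yalal Republic is on daylight time, UTC+02:30.
18:30 UTC + 2h30m = 21:00 Yalal Republic.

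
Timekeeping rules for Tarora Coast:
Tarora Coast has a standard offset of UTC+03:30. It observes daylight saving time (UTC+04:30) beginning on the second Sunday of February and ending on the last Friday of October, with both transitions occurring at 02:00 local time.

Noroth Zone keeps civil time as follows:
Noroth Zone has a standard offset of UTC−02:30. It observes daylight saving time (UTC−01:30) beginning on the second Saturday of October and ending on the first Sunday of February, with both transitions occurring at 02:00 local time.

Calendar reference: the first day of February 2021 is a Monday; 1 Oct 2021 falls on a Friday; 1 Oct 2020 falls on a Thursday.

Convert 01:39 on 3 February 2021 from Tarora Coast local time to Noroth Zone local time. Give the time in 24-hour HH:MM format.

20:39

1 February 2021 is a Monday, so the first Sunday is February 7 and the second is February 14.
1 October 2021 is a Friday, so Fridays fall on 1, 8, 15, 22, 29; the last is October 29.
3 February 2021 does not fall between 14 February and 29 October, so daylight saving is not in effect and Tarora Coast is at UTC+03:30.
01:39 Tarora Coast − 3h30m = 22:09 UTC (rolling into the previous day, 2 February 2021).
1 October 2020 is a Thursday, so the first Saturday is October 3 and the second is October 10.
1 February 2021 is a Monday, so the first Sunday is February 7.
At the standard offset (UTC−02:30), 22:09 UTC − 2h30m = 19:39 Noroth Zone standard time.
The standard-time date in Noroth Zone, 2 February 2021, lies within the daylight-saving period (10 October 2020 – 7 February 2021), so Noroth Zone is on daylight time, UTC−01:30.
22:09 UTC − 1h30m = 20:39 Noroth Zone.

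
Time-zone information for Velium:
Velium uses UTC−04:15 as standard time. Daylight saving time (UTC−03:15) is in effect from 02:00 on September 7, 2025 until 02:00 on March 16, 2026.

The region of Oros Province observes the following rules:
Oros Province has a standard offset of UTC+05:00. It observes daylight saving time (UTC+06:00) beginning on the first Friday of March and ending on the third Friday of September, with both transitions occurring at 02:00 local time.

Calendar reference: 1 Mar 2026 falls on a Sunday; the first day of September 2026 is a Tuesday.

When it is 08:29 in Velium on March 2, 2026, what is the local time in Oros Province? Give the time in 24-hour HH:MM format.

16:44

March 2, 2026 falls between 7 September 2025 and 16 March 2026, so daylight saving is in effect and Velium is at UTC−03:15.
08:29 Velium + 3h15m = 11:44 UTC.
1 March 2026 is a Sunday, so the first Friday is March 6.
1 September 2026 is a Tuesday, so the first Friday is September 4 and the third is September 18.
At the standard offset (UTC+05:00), 11:44 UTC + 5h = 16:44 Oros Province standard time.
The standard-time date in Oros Province, March 2, 2026, does not fall between 6 March and 18 September, so daylight saving is not in effect and Oros Province is at UTC+05:00.
11:44 UTC + 5h = 16:44 Oros Province.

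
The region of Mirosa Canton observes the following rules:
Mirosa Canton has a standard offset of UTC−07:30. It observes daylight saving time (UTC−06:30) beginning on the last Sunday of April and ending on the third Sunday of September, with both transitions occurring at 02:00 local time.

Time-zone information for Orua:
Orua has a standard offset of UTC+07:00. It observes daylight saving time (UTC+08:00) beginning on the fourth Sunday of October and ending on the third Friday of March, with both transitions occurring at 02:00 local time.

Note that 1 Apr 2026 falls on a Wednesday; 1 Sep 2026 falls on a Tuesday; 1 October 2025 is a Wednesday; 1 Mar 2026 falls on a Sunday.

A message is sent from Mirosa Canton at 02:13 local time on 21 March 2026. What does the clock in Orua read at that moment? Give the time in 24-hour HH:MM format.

1 April 2026 is a Wednesday, so Sundays fall on 5, 12, 19, 26; the last is April 26.
1 September 2026 is a Tuesday, so the first Sunday is September 6 and the third is September 20.
21 March 2026 does not fall between 26 April and 20 September, so daylight saving is not in effect and Mirosa Canton is at UTC−07:30.
02:13 Mirosa Canton + 7h30m = 09:43 UTC.
1 October 2025 is a Wednesday, so the first Sunday is October 5 and the fourth is October 26.
1 March 2026 is a Sunday, so the first Friday is March 6 and the third is March 20.
At the standard offset (UTC+07:00), 09:43 UTC + 7h = 16:43 Orua standard time.
The standard-time date in Orua, 21 March 2026, is outside the daylight-saving period (26 October 2025 – 20 March 2026), so Orua is on standard time, UTC+07:00.
09:43 UTC + 7h = 16:43 Orua.

16:43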